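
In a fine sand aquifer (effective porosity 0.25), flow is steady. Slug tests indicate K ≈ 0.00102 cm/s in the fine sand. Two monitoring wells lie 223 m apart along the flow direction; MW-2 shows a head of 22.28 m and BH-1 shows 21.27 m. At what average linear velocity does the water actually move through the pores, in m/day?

Convert K: 0.00102 cm/s × 864 = 0.8813 m/day.
Hydraulic gradient i = (22.28 − 21.27) / 223 = 1.01 / 223 = 0.004529.
Darcy flux q = K · i = 0.8813 × 0.004529 = 0.003991 m/day.
Seepage velocity v = q / n_e = 0.003991 / 0.25 = 0.01597 m/day.

0.0160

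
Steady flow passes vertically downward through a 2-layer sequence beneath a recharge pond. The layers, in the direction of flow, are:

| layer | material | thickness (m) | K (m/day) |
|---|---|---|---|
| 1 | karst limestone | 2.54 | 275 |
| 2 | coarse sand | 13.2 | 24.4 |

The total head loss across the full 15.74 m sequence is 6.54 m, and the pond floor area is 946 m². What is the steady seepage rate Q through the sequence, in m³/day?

11200

Flow is perpendicular to layering, so the layers act in series and the equivalent K is the thickness-weighted harmonic mean.
Total thickness L = 2.54 + 13.2 = 15.74 m.
Σ(b_i/K_i) = 2.54/275 + 13.2/24.4 = 0.5502 d.
K_eq = L / Σ(b_i/K_i) = 15.74 / 0.5502 = 28.61 m/day.
Q = K_eq · A · (Δh/L) = 28.61 × 946 × (6.54/15.74) = 11244 m³/day.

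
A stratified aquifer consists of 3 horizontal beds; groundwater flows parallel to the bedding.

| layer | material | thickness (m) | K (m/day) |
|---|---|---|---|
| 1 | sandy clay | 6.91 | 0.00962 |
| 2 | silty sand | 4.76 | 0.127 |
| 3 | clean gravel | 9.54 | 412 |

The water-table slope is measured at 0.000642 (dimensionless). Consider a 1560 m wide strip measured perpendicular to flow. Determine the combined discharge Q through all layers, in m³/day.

Flow is parallel to layering, so each bed carries its own Darcy discharge and the transmissivities add.
Σ(K_i·b_i) = 0.00962×6.91 + 0.127×4.76 + 412×9.54 = 3931 m²/day.
Hydraulic gradient i = 0.000642.
Q = Σ(K_i·b_i) · W · i = 3931 × 1560 × 0.0006420 = 3937 m³/day.

3940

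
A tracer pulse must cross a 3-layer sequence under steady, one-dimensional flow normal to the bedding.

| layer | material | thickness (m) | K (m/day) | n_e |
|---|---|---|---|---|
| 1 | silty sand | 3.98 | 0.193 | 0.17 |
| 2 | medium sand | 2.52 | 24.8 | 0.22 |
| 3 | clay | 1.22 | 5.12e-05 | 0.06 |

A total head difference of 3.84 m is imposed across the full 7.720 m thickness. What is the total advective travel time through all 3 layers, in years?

22.2

With flow normal to the layers, continuity requires the same specific discharge q through every layer.
Σ(b_i/K_i) = 3.98/0.193 + 2.52/24.8 + 1.22/5.12e-05 = 23849 d.
q = Δh / Σ(b_i/K_i) = 3.84 / 23849 = 0.0001610 m/day.
In each layer the seepage velocity is v_i = q/n_i, so the layer transit time is t_i = b_i·n_i / q:
  layer 1 (silty sand): t_1 = 3.98 × 0.17 / 0.0001610 = 4202 d
  layer 2 (medium sand): t_2 = 2.52 × 0.22 / 0.0001610 = 3443 d
  layer 3 (clay): t_3 = 1.22 × 0.06 / 0.0001610 = 454.6 d
Total t = Σ t_i = 8100 days = 22.18 years.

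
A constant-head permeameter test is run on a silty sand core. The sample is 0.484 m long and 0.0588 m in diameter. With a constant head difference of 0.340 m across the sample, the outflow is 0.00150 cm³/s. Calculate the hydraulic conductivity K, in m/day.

Cross-sectional area A = π·(d/2)² = π × (0.0588/2)² = 0.002715 m².
Convert discharge: 0.00150 cm³/s = 1.500e-09 m³/s.
Darcy's law rearranged: K = Q·L / (A·Δh) = 1.500e-09 × 0.484 / (0.002715 × 0.340) = 7.863e-07 m/s = 0.06794 m/day.

0.0679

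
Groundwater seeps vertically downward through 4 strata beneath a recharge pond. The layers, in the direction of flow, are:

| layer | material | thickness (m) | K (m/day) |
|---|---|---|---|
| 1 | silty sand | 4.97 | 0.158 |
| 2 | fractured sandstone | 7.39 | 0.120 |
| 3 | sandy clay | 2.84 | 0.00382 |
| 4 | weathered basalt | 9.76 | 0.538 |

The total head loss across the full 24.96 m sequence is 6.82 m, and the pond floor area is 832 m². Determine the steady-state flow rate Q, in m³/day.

6.64

Flow is perpendicular to layering, so the layers act in series and the equivalent K is the thickness-weighted harmonic mean.
Total thickness L = 4.97 + 7.39 + 2.84 + 9.76 = 24.96 m.
Σ(b_i/K_i) = 4.97/0.158 + 7.39/0.120 + 2.84/0.00382 + 9.76/0.538 = 854.6 d.
K_eq = L / Σ(b_i/K_i) = 24.96 / 854.6 = 0.02921 m/day.
Q = K_eq · A · (Δh/L) = 0.02921 × 832 × (6.82/24.96) = 6.639 m³/day.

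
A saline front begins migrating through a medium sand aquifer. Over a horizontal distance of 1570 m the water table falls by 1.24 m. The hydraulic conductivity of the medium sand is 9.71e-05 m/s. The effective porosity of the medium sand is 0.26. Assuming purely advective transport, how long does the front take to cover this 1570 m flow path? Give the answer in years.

Convert K: 9.71e-05 m/s × 86400 = 8.389 m/day.
Hydraulic gradient i = Δh / L = 1.24 / 1570 = 0.0007898.
Darcy flux q = K · i = 8.389 × 0.0007898 = 0.006626 m/day.
Seepage velocity v = q / n_e = 0.006626 / 0.26 = 0.02548 m/day.
Travel time t = L / v = 1570 / 0.02548 = 61605 days = 168.7 years.

169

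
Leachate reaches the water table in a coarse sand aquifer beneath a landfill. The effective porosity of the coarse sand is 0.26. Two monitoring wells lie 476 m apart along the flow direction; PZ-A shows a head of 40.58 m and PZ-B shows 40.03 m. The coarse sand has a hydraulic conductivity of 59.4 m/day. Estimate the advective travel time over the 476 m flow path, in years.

4.94

Hydraulic gradient i = (40.58 − 40.03) / 476 = 0.55 / 476 = 0.001155.
Darcy flux q = K · i = 59.40 × 0.001155 = 0.06863 m/day.
Seepage velocity v = q / n_e = 0.06863 / 0.26 = 0.2640 m/day.
Travel time t = L / v = 476 / 0.2640 = 1803 days = 4.937 years.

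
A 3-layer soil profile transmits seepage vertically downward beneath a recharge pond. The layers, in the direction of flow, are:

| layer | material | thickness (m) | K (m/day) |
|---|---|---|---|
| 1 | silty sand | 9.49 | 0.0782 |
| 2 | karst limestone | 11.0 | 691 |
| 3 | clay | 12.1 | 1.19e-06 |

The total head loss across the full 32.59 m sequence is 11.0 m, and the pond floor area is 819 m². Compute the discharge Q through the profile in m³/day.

Flow is perpendicular to layering, so the layers act in series and the equivalent K is the thickness-weighted harmonic mean.
Total thickness L = 9.49 + 11.0 + 12.1 = 32.59 m.
Σ(b_i/K_i) = 9.49/0.0782 + 11.0/691 + 12.1/1.19e-06 = 1.017e+07 d.
K_eq = L / Σ(b_i/K_i) = 32.59 / 1.017e+07 = 3.205e-06 m/day.
Q = K_eq · A · (Δh/L) = 3.205e-06 × 819 × (11.0/32.59) = 0.0008860 m³/day.

0.000886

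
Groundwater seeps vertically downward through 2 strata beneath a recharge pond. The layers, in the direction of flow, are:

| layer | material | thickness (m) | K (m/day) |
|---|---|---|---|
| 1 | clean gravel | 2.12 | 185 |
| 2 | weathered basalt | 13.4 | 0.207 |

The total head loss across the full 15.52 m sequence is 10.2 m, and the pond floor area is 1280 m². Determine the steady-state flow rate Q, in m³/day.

202

Flow is perpendicular to layering, so the layers act in series and the equivalent K is the thickness-weighted harmonic mean.
Total thickness L = 2.12 + 13.4 = 15.52 m.
Σ(b_i/K_i) = 2.12/185 + 13.4/0.207 = 64.75 d.
K_eq = L / Σ(b_i/K_i) = 15.52 / 64.75 = 0.2397 m/day.
Q = K_eq · A · (Δh/L) = 0.2397 × 1280 × (10.2/15.52) = 201.7 m³/day.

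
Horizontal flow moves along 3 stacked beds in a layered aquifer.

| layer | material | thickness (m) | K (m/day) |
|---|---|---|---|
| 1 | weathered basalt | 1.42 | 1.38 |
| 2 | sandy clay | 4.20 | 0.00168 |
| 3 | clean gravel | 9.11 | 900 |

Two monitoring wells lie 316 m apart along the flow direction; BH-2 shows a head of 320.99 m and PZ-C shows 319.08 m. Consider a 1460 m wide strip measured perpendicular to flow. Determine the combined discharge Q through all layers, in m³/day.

72400

Flow is parallel to layering, so each bed carries its own Darcy discharge and the transmissivities add.
Σ(K_i·b_i) = 1.38×1.42 + 0.00168×4.20 + 900×9.11 = 8201 m²/day.
Hydraulic gradient i = (320.99 − 319.08) / 316 = 1.91 / 316 = 0.006044.
Q = Σ(K_i·b_i) · W · i = 8201 × 1460 × 0.006044 = 72371 m³/day.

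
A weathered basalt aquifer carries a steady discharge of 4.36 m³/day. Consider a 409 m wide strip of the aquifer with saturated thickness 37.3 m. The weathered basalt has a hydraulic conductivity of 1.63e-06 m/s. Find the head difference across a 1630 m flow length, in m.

3.31

Convert K: 1.63e-06 m/s × 86400 = 0.1408 m/day.
Cross-sectional area A = 409 × 37.3 = 15256 m².
From Q = K·A·i, i = Q / (K·A) = 4.36 / (0.1408 × 15256) = 0.002029.
Head loss Δh = i · L = 0.002029 × 1630 = 3.308 m.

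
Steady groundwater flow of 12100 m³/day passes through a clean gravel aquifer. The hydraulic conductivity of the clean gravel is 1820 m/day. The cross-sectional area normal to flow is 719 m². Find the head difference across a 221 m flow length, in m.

From Q = K·A·i, i = Q / (K·A) = 12100 / (1820 × 719.0) = 0.009247.
Head loss Δh = i · L = 0.009247 × 221 = 2.044 m.

2.04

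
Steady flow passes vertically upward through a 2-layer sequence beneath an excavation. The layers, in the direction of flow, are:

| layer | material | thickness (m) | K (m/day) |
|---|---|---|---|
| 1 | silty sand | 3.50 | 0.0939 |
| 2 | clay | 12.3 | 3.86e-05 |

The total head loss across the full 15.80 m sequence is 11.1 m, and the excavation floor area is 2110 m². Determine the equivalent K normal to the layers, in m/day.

4.96e-05

Flow is perpendicular to layering, so the layers act in series and the equivalent K is the thickness-weighted harmonic mean.
Total thickness L = 3.50 + 12.3 = 15.80 m.
Σ(b_i/K_i) = 3.50/0.0939 + 12.3/3.86e-05 = 3.187e+05 d.
K_eq = L / Σ(b_i/K_i) = 15.80 / 3.187e+05 = 4.958e-05 m/day.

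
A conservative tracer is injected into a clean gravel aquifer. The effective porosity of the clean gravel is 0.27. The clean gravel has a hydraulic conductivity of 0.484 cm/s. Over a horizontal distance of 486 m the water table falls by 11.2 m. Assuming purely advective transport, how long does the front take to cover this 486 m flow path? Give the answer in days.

13.6

Convert K: 0.484 cm/s × 864 = 418.2 m/day.
Hydraulic gradient i = Δh / L = 11.2 / 486 = 0.02305.
Darcy flux q = K · i = 418.2 × 0.02305 = 9.637 m/day.
Seepage velocity v = q / n_e = 9.637 / 0.27 = 35.69 m/day.
Travel time t = L / v = 486 / 35.69 = 13.62 days.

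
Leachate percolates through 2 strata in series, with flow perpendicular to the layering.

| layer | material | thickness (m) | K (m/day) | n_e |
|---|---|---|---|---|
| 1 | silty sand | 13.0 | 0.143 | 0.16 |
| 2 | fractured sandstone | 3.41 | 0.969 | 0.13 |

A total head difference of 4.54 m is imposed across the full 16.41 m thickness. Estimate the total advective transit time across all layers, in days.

With flow normal to the layers, continuity requires the same specific discharge q through every layer.
Σ(b_i/K_i) = 13.0/0.143 + 3.41/0.969 = 94.43 d.
q = Δh / Σ(b_i/K_i) = 4.54 / 94.43 = 0.04808 m/day.
In each layer the seepage velocity is v_i = q/n_i, so the layer transit time is t_i = b_i·n_i / q:
  layer 1 (silty sand): t_1 = 13.0 × 0.16 / 0.04808 = 43.26 d
  layer 2 (fractured sandstone): t_2 = 3.41 × 0.13 / 0.04808 = 9.220 d
Total t = Σ t_i = 52.48 days.

52.5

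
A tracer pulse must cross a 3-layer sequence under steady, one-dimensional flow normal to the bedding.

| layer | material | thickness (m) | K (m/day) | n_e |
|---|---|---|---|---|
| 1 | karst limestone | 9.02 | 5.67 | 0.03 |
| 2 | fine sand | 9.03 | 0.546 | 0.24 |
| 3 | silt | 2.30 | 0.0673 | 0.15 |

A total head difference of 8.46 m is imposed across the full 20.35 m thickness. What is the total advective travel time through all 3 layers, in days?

With flow normal to the layers, continuity requires the same specific discharge q through every layer.
Σ(b_i/K_i) = 9.02/5.67 + 9.03/0.546 + 2.30/0.0673 = 52.30 d.
q = Δh / Σ(b_i/K_i) = 8.46 / 52.30 = 0.1617 m/day.
In each layer the seepage velocity is v_i = q/n_i, so the layer transit time is t_i = b_i·n_i / q:
  layer 1 (karst limestone): t_1 = 9.02 × 0.03 / 0.1617 = 1.673 d
  layer 2 (fine sand): t_2 = 9.03 × 0.24 / 0.1617 = 13.40 d
  layer 3 (silt): t_3 = 2.30 × 0.15 / 0.1617 = 2.133 d
Total t = Σ t_i = 17.20 days.

17.2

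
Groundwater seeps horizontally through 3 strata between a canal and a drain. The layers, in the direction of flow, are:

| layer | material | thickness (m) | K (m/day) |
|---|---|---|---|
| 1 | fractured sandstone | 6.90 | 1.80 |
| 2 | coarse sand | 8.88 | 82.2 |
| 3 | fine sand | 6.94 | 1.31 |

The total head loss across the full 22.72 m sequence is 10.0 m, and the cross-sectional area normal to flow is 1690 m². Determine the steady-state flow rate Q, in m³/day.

Flow is perpendicular to layering, so the layers act in series and the equivalent K is the thickness-weighted harmonic mean.
Total thickness L = 6.90 + 8.88 + 6.94 = 22.72 m.
Σ(b_i/K_i) = 6.90/1.80 + 8.88/82.2 + 6.94/1.31 = 9.239 d.
K_eq = L / Σ(b_i/K_i) = 22.72 / 9.239 = 2.459 m/day.
Q = K_eq · A · (Δh/L) = 2.459 × 1690 × (10.0/22.72) = 1829 m³/day.

1830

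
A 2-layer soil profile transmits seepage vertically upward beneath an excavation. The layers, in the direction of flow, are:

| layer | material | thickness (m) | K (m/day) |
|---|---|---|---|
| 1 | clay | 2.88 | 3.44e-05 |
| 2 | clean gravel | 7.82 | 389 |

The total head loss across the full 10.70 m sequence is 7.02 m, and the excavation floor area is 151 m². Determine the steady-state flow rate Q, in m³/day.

0.0127

Flow is perpendicular to layering, so the layers act in series and the equivalent K is the thickness-weighted harmonic mean.
Total thickness L = 2.88 + 7.82 = 10.70 m.
Σ(b_i/K_i) = 2.88/3.44e-05 + 7.82/389 = 83721 d.
K_eq = L / Σ(b_i/K_i) = 10.70 / 83721 = 0.0001278 m/day.
Q = K_eq · A · (Δh/L) = 0.0001278 × 151 × (7.02/10.70) = 0.01266 m³/day.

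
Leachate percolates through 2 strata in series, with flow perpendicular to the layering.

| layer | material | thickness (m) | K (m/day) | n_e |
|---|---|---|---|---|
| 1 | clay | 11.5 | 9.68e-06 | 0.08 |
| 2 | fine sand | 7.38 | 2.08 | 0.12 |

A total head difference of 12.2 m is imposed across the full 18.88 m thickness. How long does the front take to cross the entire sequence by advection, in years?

With flow normal to the layers, continuity requires the same specific discharge q through every layer.
Σ(b_i/K_i) = 11.5/9.68e-06 + 7.38/2.08 = 1.188e+06 d.
q = Δh / Σ(b_i/K_i) = 12.2 / 1.188e+06 = 1.027e-05 m/day.
In each layer the seepage velocity is v_i = q/n_i, so the layer transit time is t_i = b_i·n_i / q:
  layer 1 (clay): t_1 = 11.5 × 0.08 / 1.027e-05 = 89588 d
  layer 2 (fine sand): t_2 = 7.38 × 0.12 / 1.027e-05 = 86239 d
Total t = Σ t_i = 1.758e+05 days = 481.4 years.

481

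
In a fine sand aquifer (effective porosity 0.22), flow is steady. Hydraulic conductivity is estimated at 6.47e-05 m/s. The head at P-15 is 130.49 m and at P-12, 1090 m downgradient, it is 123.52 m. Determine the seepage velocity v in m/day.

Convert K: 6.47e-05 m/s × 86400 = 5.590 m/day.
Hydraulic gradient i = (130.49 − 123.52) / 1090 = 6.97 / 1090 = 0.006394.
Darcy flux q = K · i = 5.590 × 0.006394 = 0.03575 m/day.
Seepage velocity v = q / n_e = 0.03575 / 0.22 = 0.1625 m/day.

0.162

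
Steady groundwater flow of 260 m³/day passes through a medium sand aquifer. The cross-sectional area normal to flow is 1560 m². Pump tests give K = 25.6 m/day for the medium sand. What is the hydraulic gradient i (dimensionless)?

From Q = K·A·i, i = Q / (K·A) = 260 / (25.60 × 1560) = 0.006510.

0.00651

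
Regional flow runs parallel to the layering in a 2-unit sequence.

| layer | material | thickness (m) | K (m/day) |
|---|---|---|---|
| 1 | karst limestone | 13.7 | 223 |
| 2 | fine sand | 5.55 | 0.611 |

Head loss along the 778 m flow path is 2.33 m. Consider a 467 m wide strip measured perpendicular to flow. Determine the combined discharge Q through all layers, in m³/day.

Flow is parallel to layering, so each bed carries its own Darcy discharge and the transmissivities add.
Σ(K_i·b_i) = 223×13.7 + 0.611×5.55 = 3058 m²/day.
Hydraulic gradient i = Δh / L = 2.33 / 778 = 0.002995.
Q = Σ(K_i·b_i) · W · i = 3058 × 467 × 0.002995 = 4278 m³/day.

4280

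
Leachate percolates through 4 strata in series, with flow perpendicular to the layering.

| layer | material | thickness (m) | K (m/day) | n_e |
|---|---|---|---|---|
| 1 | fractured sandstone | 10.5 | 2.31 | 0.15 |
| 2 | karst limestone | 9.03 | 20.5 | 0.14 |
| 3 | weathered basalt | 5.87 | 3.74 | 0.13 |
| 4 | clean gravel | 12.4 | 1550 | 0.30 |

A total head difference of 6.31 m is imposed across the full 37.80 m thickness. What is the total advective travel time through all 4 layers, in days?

7.62

With flow normal to the layers, continuity requires the same specific discharge q through every layer.
Σ(b_i/K_i) = 10.5/2.31 + 9.03/20.5 + 5.87/3.74 + 12.4/1550 = 6.563 d.
q = Δh / Σ(b_i/K_i) = 6.31 / 6.563 = 0.9614 m/day.
In each layer the seepage velocity is v_i = q/n_i, so the layer transit time is t_i = b_i·n_i / q:
  layer 1 (fractured sandstone): t_1 = 10.5 × 0.15 / 0.9614 = 1.638 d
  layer 2 (karst limestone): t_2 = 9.03 × 0.14 / 0.9614 = 1.315 d
  layer 3 (weathered basalt): t_3 = 5.87 × 0.13 / 0.9614 = 0.7938 d
  layer 4 (clean gravel): t_4 = 12.4 × 0.30 / 0.9614 = 3.869 d
Total t = Σ t_i = 7.616 days.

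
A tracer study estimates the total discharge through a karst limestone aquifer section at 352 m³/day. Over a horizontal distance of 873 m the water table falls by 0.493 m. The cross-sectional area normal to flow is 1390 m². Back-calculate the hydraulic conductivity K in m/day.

448

Hydraulic gradient i = Δh / L = 0.493 / 873 = 0.0005647.
From Q = K·A·i, K = Q / (A·i) = 352 / (1390 × 0.0005647) = 448.4 m/day.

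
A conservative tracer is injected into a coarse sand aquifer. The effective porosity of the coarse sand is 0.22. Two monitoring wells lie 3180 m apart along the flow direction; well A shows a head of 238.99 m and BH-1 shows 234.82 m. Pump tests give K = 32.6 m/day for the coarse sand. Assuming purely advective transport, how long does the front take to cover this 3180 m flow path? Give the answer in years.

Hydraulic gradient i = (238.99 − 234.82) / 3180 = 4.17 / 3180 = 0.001311.
Darcy flux q = K · i = 32.60 × 0.001311 = 0.04275 m/day.
Seepage velocity v = q / n_e = 0.04275 / 0.22 = 0.1943 m/day.
Travel time t = L / v = 3180 / 0.1943 = 16365 days = 44.81 years.

44.8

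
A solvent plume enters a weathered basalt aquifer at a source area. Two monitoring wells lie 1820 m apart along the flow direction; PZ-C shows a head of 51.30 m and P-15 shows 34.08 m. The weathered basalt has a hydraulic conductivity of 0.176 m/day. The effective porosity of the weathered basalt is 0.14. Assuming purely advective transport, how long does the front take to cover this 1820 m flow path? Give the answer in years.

Hydraulic gradient i = (51.30 − 34.08) / 1820 = 17.22 / 1820 = 0.009462.
Darcy flux q = K · i = 0.1760 × 0.009462 = 0.001665 m/day.
Seepage velocity v = q / n_e = 0.001665 / 0.14 = 0.01189 m/day.
Travel time t = L / v = 1820 / 0.01189 = 1.530e+05 days = 418.9 years.

419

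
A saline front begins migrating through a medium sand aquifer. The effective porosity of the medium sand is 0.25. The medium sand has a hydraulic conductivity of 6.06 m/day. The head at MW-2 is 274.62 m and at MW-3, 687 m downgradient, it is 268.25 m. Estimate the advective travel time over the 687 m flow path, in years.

Hydraulic gradient i = (274.62 − 268.25) / 687 = 6.37 / 687 = 0.009272.
Darcy flux q = K · i = 6.060 × 0.009272 = 0.05619 m/day.
Seepage velocity v = q / n_e = 0.05619 / 0.25 = 0.2248 m/day.
Travel time t = L / v = 687 / 0.2248 = 3057 days = 8.369 years.

8.37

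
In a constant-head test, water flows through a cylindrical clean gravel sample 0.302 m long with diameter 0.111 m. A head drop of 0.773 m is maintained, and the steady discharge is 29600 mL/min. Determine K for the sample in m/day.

Cross-sectional area A = π·(d/2)² = π × (0.111/2)² = 0.009677 m².
Convert discharge: 29600 mL/min = 0.0004933 m³/s.
Darcy's law rearranged: K = Q·L / (A·Δh) = 0.0004933 × 0.302 / (0.009677 × 0.773) = 0.01992 m/s = 1721 m/day.

1720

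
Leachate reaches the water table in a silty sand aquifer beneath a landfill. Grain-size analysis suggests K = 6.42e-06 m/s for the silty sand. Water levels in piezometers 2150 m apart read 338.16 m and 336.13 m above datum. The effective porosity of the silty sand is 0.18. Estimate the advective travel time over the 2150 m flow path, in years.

2020

Convert K: 6.42e-06 m/s × 86400 = 0.5547 m/day.
Hydraulic gradient i = (338.16 − 336.13) / 2150 = 2.03 / 2150 = 0.0009442.
Darcy flux q = K · i = 0.5547 × 0.0009442 = 0.0005237 m/day.
Seepage velocity v = q / n_e = 0.0005237 / 0.18 = 0.002910 m/day.
Travel time t = L / v = 2150 / 0.002910 = 7.389e+05 days = 2023 years.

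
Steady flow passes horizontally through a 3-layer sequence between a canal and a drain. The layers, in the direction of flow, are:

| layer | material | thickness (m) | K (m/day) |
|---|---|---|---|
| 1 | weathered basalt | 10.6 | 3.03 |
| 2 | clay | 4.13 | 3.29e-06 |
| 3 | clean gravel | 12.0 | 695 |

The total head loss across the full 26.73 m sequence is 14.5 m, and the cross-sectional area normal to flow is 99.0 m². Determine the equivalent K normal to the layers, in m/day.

2.13e-05

Flow is perpendicular to layering, so the layers act in series and the equivalent K is the thickness-weighted harmonic mean.
Total thickness L = 10.6 + 4.13 + 12.0 = 26.73 m.
Σ(b_i/K_i) = 10.6/3.03 + 4.13/3.29e-06 + 12.0/695 = 1.255e+06 d.
K_eq = L / Σ(b_i/K_i) = 26.73 / 1.255e+06 = 2.129e-05 m/day.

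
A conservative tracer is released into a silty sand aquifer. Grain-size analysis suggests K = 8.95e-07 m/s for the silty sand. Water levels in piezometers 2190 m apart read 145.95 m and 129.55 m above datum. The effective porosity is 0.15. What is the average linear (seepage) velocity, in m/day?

Convert K: 8.95e-07 m/s × 86400 = 0.07733 m/day.
Hydraulic gradient i = (145.95 − 129.55) / 2190 = 16.4 / 2190 = 0.007489.
Darcy flux q = K · i = 0.07733 × 0.007489 = 0.0005791 m/day.
Seepage velocity v = q / n_e = 0.0005791 / 0.15 = 0.003861 m/day.

0.00386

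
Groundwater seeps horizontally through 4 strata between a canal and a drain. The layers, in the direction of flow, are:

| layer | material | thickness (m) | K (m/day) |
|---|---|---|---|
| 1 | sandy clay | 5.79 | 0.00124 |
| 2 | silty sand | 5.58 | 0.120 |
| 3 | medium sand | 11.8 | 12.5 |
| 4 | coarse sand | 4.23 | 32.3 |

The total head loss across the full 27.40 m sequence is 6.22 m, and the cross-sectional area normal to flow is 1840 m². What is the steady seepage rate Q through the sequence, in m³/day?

2.43

Flow is perpendicular to layering, so the layers act in series and the equivalent K is the thickness-weighted harmonic mean.
Total thickness L = 5.79 + 5.58 + 11.8 + 4.23 = 27.40 m.
Σ(b_i/K_i) = 5.79/0.00124 + 5.58/0.120 + 11.8/12.5 + 4.23/32.3 = 4717 d.
K_eq = L / Σ(b_i/K_i) = 27.40 / 4717 = 0.005809 m/day.
Q = K_eq · A · (Δh/L) = 0.005809 × 1840 × (6.22/27.40) = 2.426 m³/day.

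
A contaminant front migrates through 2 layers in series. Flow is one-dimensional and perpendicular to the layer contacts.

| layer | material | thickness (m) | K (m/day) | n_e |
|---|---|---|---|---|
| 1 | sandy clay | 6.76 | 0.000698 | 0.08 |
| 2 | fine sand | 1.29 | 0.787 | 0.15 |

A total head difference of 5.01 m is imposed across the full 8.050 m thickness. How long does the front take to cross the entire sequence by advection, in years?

3.89

With flow normal to the layers, continuity requires the same specific discharge q through every layer.
Σ(b_i/K_i) = 6.76/0.000698 + 1.29/0.787 = 9686 d.
q = Δh / Σ(b_i/K_i) = 5.01 / 9686 = 0.0005172 m/day.
In each layer the seepage velocity is v_i = q/n_i, so the layer transit time is t_i = b_i·n_i / q:
  layer 1 (sandy clay): t_1 = 6.76 × 0.08 / 0.0005172 = 1046 d
  layer 2 (fine sand): t_2 = 1.29 × 0.15 / 0.0005172 = 374.1 d
Total t = Σ t_i = 1420 days = 3.887 years.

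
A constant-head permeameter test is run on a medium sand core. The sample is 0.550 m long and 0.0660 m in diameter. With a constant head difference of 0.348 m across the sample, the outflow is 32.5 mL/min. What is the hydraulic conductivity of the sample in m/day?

Cross-sectional area A = π·(d/2)² = π × (0.0660/2)² = 0.003421 m².
Convert discharge: 32.5 mL/min = 5.417e-07 m³/s.
Darcy's law rearranged: K = Q·L / (A·Δh) = 5.417e-07 × 0.550 / (0.003421 × 0.348) = 0.0002502 m/s = 21.62 m/day.

21.6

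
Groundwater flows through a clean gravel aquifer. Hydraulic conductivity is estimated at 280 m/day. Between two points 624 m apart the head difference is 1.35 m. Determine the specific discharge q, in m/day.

0.606

Hydraulic gradient i = Δh / L = 1.35 / 624 = 0.002163.
Specific discharge q = K · i = 280.0 × 0.002163 = 0.6058 m/day.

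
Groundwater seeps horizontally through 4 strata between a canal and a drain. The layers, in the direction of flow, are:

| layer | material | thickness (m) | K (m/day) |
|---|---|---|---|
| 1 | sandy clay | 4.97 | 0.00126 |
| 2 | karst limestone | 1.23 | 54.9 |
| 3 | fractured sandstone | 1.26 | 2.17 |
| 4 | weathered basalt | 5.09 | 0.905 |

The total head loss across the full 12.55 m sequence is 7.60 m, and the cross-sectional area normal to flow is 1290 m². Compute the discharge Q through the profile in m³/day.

Flow is perpendicular to layering, so the layers act in series and the equivalent K is the thickness-weighted harmonic mean.
Total thickness L = 4.97 + 1.23 + 1.26 + 5.09 = 12.55 m.
Σ(b_i/K_i) = 4.97/0.00126 + 1.23/54.9 + 1.26/2.17 + 5.09/0.905 = 3951 d.
K_eq = L / Σ(b_i/K_i) = 12.55 / 3951 = 0.003177 m/day.
Q = K_eq · A · (Δh/L) = 0.003177 × 1290 × (7.60/12.55) = 2.482 m³/day.

2.48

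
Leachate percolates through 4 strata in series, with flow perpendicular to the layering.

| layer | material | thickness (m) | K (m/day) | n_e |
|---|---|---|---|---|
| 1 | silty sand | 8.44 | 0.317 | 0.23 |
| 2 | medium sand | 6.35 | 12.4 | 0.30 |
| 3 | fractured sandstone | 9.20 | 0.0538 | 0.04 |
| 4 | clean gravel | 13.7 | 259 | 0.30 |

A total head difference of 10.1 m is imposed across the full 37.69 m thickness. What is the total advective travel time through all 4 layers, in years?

0.447

With flow normal to the layers, continuity requires the same specific discharge q through every layer.
Σ(b_i/K_i) = 8.44/0.317 + 6.35/12.4 + 9.20/0.0538 + 13.7/259 = 198.2 d.
q = Δh / Σ(b_i/K_i) = 10.1 / 198.2 = 0.05096 m/day.
In each layer the seepage velocity is v_i = q/n_i, so the layer transit time is t_i = b_i·n_i / q:
  layer 1 (silty sand): t_1 = 8.44 × 0.23 / 0.05096 = 38.09 d
  layer 2 (medium sand): t_2 = 6.35 × 0.30 / 0.05096 = 37.38 d
  layer 3 (fractured sandstone): t_3 = 9.20 × 0.04 / 0.05096 = 7.221 d
  layer 4 (clean gravel): t_4 = 13.7 × 0.30 / 0.05096 = 80.65 d
Total t = Σ t_i = 163.3 days = 0.4472 years.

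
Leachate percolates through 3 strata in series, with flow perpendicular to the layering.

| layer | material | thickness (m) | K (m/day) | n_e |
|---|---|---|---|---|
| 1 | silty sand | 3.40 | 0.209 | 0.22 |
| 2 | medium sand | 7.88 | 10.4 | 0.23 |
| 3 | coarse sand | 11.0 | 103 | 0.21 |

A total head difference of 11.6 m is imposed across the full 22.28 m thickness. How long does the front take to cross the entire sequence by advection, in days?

7.19

With flow normal to the layers, continuity requires the same specific discharge q through every layer.
Σ(b_i/K_i) = 3.40/0.209 + 7.88/10.4 + 11.0/103 = 17.13 d.
q = Δh / Σ(b_i/K_i) = 11.6 / 17.13 = 0.6771 m/day.
In each layer the seepage velocity is v_i = q/n_i, so the layer transit time is t_i = b_i·n_i / q:
  layer 1 (silty sand): t_1 = 3.40 × 0.22 / 0.6771 = 1.105 d
  layer 2 (medium sand): t_2 = 7.88 × 0.23 / 0.6771 = 2.677 d
  layer 3 (coarse sand): t_3 = 11.0 × 0.21 / 0.6771 = 3.412 d
Total t = Σ t_i = 7.193 days.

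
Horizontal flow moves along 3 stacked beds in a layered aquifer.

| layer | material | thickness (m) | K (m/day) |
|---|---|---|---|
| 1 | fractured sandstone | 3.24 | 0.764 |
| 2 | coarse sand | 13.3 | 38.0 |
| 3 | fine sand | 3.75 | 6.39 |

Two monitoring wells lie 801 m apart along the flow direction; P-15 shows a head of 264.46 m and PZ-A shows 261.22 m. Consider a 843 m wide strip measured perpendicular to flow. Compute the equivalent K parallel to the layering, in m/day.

Flow is parallel to layering, so each bed carries its own Darcy discharge and the transmissivities add.
Σ(K_i·b_i) = 0.764×3.24 + 38.0×13.3 + 6.39×3.75 = 531.8 m²/day.
Total thickness b = 20.29 m, so K_eq = Σ(K_i·b_i)/b = 26.21 m/day.

26.2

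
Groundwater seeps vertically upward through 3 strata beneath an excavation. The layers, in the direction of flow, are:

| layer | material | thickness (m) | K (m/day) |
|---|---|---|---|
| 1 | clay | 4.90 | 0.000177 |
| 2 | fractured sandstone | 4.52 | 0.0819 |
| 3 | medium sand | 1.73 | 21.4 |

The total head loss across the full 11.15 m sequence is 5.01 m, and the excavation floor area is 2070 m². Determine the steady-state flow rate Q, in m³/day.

0.374

Flow is perpendicular to layering, so the layers act in series and the equivalent K is the thickness-weighted harmonic mean.
Total thickness L = 4.90 + 4.52 + 1.73 = 11.15 m.
Σ(b_i/K_i) = 4.90/0.000177 + 4.52/0.0819 + 1.73/21.4 = 27739 d.
K_eq = L / Σ(b_i/K_i) = 11.15 / 27739 = 0.0004020 m/day.
Q = K_eq · A · (Δh/L) = 0.0004020 × 2070 × (5.01/11.15) = 0.3739 m³/day.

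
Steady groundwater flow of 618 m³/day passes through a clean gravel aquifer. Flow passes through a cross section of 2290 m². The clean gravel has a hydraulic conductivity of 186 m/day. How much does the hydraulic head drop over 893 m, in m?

From Q = K·A·i, i = Q / (K·A) = 618 / (186.0 × 2290) = 0.001451.
Head loss Δh = i · L = 0.001451 × 893 = 1.296 m.

1.30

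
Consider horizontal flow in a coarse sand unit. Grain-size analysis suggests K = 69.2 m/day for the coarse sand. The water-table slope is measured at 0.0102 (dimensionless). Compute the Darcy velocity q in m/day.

0.706

Hydraulic gradient i = 0.0102.
Specific discharge q = K · i = 69.20 × 0.01020 = 0.7058 m/day.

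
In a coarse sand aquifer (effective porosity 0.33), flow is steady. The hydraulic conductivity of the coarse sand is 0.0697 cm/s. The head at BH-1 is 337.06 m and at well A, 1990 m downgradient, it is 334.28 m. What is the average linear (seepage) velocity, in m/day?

0.255

Convert K: 0.0697 cm/s × 864 = 60.22 m/day.
Hydraulic gradient i = (337.06 − 334.28) / 1990 = 2.78 / 1990 = 0.001397.
Darcy flux q = K · i = 60.22 × 0.001397 = 0.08413 m/day.
Seepage velocity v = q / n_e = 0.08413 / 0.33 = 0.2549 m/day.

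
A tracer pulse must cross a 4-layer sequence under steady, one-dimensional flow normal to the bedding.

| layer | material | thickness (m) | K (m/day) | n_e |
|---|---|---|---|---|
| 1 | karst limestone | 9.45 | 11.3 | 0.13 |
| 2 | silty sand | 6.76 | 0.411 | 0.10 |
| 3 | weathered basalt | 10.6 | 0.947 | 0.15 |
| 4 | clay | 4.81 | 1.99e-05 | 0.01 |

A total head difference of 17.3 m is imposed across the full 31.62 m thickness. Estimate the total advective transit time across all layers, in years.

136

With flow normal to the layers, continuity requires the same specific discharge q through every layer.
Σ(b_i/K_i) = 9.45/11.3 + 6.76/0.411 + 10.6/0.947 + 4.81/1.99e-05 = 2.417e+05 d.
q = Δh / Σ(b_i/K_i) = 17.3 / 2.417e+05 = 7.157e-05 m/day.
In each layer the seepage velocity is v_i = q/n_i, so the layer transit time is t_i = b_i·n_i / q:
  layer 1 (karst limestone): t_1 = 9.45 × 0.13 / 7.157e-05 = 17166 d
  layer 2 (silty sand): t_2 = 6.76 × 0.10 / 7.157e-05 = 9446 d
  layer 3 (weathered basalt): t_3 = 10.6 × 0.15 / 7.157e-05 = 22217 d
  layer 4 (clay): t_4 = 4.81 × 0.01 / 7.157e-05 = 672.1 d
Total t = Σ t_i = 49502 days = 135.5 years.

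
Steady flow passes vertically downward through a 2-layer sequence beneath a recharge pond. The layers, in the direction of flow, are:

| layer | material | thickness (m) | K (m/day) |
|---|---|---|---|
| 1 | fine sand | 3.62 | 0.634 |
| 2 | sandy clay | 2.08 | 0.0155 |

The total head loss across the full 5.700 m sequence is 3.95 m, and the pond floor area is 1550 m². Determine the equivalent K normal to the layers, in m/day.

Flow is perpendicular to layering, so the layers act in series and the equivalent K is the thickness-weighted harmonic mean.
Total thickness L = 3.62 + 2.08 = 5.700 m.
Σ(b_i/K_i) = 3.62/0.634 + 2.08/0.0155 = 139.9 d.
K_eq = L / Σ(b_i/K_i) = 5.700 / 139.9 = 0.04074 m/day.

0.0407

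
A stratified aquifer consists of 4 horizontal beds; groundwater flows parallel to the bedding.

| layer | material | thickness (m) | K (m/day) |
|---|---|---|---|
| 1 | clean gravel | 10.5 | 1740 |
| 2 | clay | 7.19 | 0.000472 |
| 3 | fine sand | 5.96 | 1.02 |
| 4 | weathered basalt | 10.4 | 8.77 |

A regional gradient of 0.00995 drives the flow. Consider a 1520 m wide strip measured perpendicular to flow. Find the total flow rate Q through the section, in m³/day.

Flow is parallel to layering, so each bed carries its own Darcy discharge and the transmissivities add.
Σ(K_i·b_i) = 1740×10.5 + 0.000472×7.19 + 1.02×5.96 + 8.77×10.4 = 18367 m²/day.
Hydraulic gradient i = 0.00995.
Q = Σ(K_i·b_i) · W · i = 18367 × 1520 × 0.009950 = 2.778e+05 m³/day.

278000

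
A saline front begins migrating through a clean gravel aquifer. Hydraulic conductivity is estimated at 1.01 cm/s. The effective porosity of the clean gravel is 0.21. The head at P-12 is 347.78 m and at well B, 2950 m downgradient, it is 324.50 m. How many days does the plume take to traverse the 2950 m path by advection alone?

Convert K: 1.01 cm/s × 864 = 872.6 m/day.
Hydraulic gradient i = (347.78 − 324.50) / 2950 = 23.28 / 2950 = 0.007892.
Darcy flux q = K · i = 872.6 × 0.007892 = 6.886 m/day.
Seepage velocity v = q / n_e = 6.886 / 0.21 = 32.79 m/day.
Travel time t = L / v = 2950 / 32.79 = 89.96 days.

90.0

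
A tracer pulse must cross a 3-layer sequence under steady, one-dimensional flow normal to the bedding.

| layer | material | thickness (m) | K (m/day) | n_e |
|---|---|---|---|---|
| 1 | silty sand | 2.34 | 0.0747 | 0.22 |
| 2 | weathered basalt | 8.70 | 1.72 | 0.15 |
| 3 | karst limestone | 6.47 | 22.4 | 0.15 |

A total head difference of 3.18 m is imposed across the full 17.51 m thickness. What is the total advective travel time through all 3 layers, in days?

With flow normal to the layers, continuity requires the same specific discharge q through every layer.
Σ(b_i/K_i) = 2.34/0.0747 + 8.70/1.72 + 6.47/22.4 = 36.67 d.
q = Δh / Σ(b_i/K_i) = 3.18 / 36.67 = 0.08671 m/day.
In each layer the seepage velocity is v_i = q/n_i, so the layer transit time is t_i = b_i·n_i / q:
  layer 1 (silty sand): t_1 = 2.34 × 0.22 / 0.08671 = 5.937 d
  layer 2 (weathered basalt): t_2 = 8.70 × 0.15 / 0.08671 = 15.05 d
  layer 3 (karst limestone): t_3 = 6.47 × 0.15 / 0.08671 = 11.19 d
Total t = Σ t_i = 32.18 days.

32.2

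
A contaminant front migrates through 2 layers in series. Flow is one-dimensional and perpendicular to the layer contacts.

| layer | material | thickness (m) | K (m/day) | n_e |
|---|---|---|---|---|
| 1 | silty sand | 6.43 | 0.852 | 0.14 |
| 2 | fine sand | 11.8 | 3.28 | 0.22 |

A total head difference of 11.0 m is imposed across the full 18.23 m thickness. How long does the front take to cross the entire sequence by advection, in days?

3.54

With flow normal to the layers, continuity requires the same specific discharge q through every layer.
Σ(b_i/K_i) = 6.43/0.852 + 11.8/3.28 = 11.14 d.
q = Δh / Σ(b_i/K_i) = 11.0 / 11.14 = 0.9870 m/day.
In each layer the seepage velocity is v_i = q/n_i, so the layer transit time is t_i = b_i·n_i / q:
  layer 1 (silty sand): t_1 = 6.43 × 0.14 / 0.9870 = 0.9120 d
  layer 2 (fine sand): t_2 = 11.8 × 0.22 / 0.9870 = 2.630 d
Total t = Σ t_i = 3.542 days.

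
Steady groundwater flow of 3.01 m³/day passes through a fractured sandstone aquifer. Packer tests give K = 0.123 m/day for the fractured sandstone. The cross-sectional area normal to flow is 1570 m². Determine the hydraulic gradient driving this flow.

From Q = K·A·i, i = Q / (K·A) = 3.01 / (0.1230 × 1570) = 0.01559.

0.0156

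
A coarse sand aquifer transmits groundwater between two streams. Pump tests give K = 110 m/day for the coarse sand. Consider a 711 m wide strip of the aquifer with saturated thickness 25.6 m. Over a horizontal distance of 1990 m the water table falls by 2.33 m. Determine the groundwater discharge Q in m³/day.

2340

Cross-sectional area A = 711 × 25.6 = 18202 m².
Hydraulic gradient i = Δh / L = 2.33 / 1990 = 0.001171.
Darcy's law: Q = K · A · i = 110.0 × 18202 × 0.001171 = 2344 m³/day.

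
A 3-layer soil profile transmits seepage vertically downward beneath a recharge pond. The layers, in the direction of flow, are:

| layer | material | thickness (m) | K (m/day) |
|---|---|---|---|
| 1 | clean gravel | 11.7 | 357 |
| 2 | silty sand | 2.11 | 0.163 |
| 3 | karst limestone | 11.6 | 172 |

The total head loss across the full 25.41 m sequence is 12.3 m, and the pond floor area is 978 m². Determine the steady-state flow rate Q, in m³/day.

922

Flow is perpendicular to layering, so the layers act in series and the equivalent K is the thickness-weighted harmonic mean.
Total thickness L = 11.7 + 2.11 + 11.6 = 25.41 m.
Σ(b_i/K_i) = 11.7/357 + 2.11/0.163 + 11.6/172 = 13.05 d.
K_eq = L / Σ(b_i/K_i) = 25.41 / 13.05 = 1.948 m/day.
Q = K_eq · A · (Δh/L) = 1.948 × 978 × (12.3/25.41) = 922.1 m³/day.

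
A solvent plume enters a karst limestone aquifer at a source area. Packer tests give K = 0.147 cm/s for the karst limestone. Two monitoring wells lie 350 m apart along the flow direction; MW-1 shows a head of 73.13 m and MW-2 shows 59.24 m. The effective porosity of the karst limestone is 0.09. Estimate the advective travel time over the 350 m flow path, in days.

Convert K: 0.147 cm/s × 864 = 127.0 m/day.
Hydraulic gradient i = (73.13 − 59.24) / 350 = 13.89 / 350 = 0.03969.
Darcy flux q = K · i = 127.0 × 0.03969 = 5.040 m/day.
Seepage velocity v = q / n_e = 5.040 / 0.09 = 56.00 m/day.
Travel time t = L / v = 350 / 56.00 = 6.250 days.

6.25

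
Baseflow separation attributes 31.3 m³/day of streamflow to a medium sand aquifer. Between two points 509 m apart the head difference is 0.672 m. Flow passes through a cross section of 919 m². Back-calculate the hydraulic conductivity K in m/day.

Hydraulic gradient i = Δh / L = 0.672 / 509 = 0.001320.
From Q = K·A·i, K = Q / (A·i) = 31.3 / (919.0 × 0.001320) = 25.80 m/day.

25.8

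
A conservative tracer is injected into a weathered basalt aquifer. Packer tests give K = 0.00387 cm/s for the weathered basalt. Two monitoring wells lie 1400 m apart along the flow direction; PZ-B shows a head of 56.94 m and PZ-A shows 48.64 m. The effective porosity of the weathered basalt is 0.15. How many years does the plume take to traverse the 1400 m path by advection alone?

Convert K: 0.00387 cm/s × 864 = 3.344 m/day.
Hydraulic gradient i = (56.94 − 48.64) / 1400 = 8.3 / 1400 = 0.005929.
Darcy flux q = K · i = 3.344 × 0.005929 = 0.01982 m/day.
Seepage velocity v = q / n_e = 0.01982 / 0.15 = 0.1322 m/day.
Travel time t = L / v = 1400 / 0.1322 = 10594 days = 29.00 years.

29.0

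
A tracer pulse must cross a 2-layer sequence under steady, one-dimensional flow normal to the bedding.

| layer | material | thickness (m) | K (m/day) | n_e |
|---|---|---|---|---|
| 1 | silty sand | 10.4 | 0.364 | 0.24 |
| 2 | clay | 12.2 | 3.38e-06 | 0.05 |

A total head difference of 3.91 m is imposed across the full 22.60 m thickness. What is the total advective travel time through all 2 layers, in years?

7850

With flow normal to the layers, continuity requires the same specific discharge q through every layer.
Σ(b_i/K_i) = 10.4/0.364 + 12.2/3.38e-06 = 3.609e+06 d.
q = Δh / Σ(b_i/K_i) = 3.91 / 3.609e+06 = 1.083e-06 m/day.
In each layer the seepage velocity is v_i = q/n_i, so the layer transit time is t_i = b_i·n_i / q:
  layer 1 (silty sand): t_1 = 10.4 × 0.24 / 1.083e-06 = 2.304e+06 d
  layer 2 (clay): t_2 = 12.2 × 0.05 / 1.083e-06 = 5.631e+05 d
Total t = Σ t_i = 2.867e+06 days = 7850 years.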